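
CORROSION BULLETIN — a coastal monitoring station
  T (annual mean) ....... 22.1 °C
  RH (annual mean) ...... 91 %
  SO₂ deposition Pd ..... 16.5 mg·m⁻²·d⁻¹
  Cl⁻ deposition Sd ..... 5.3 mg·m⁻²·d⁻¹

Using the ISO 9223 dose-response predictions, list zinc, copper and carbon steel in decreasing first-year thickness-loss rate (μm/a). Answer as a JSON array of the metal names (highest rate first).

zinc: T>10 °C ⇒ hinge -0.071·(22.1−10) = -0.8591
  Pd branch = 0.0129·Pd^0.44·e^(0.046·RH+f) = 1.233 μm/a
  Sd branch = 0.0175·Sd^0.57·e^(0.008·RH+0.085·T) = 0.6136 μm/a
  sum: 1.233 + 0.6136 → r_corr = 1.847 μm/a
copper: f(T) = -0.080·(T−10) [T>10 °C] = -0.9680
  Pd branch = 0.0053·Pd^0.26·e^(0.059·RH+f) = 0.8957 μm/a
  Cl⁻ term: 0.01025·5.3^0.27·exp(0.036·91+0.049·22.1) = 1.257
  r_corr = 0.8957 + 1.257 = 2.153 μm/a
carbon steel: temperature factor f = -0.054·(12.1) = -0.6534
  SO₂ term: 1.77·16.5^0.52·exp(0.02·91-0.6534) = 24.42
  Sd branch = 0.102·Sd^0.62·e^(0.033·RH+0.04·T) = 13.99 μm/a
  r_corr = 24.42 + 13.99 = 38.41 μm/a
Ordering by μm/a: carbon steel (38.4) > copper (2.15) > zinc (1.85)

["carbon steel", "copper", "zinc"]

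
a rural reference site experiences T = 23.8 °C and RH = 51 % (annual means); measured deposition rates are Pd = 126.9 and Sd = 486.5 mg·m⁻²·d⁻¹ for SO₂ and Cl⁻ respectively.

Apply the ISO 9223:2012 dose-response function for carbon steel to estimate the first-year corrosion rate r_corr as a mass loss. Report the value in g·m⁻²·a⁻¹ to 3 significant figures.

r_corr = 744 g·m⁻²·a⁻¹

carbon steel: f(T) = -0.054·(T−10) [T>10 °C] = -0.7452
  Pd branch = 1.77·Pd^0.52·e^(0.02·RH+f) = 28.91 μm/a
  Cl⁻ term: 0.102·486.5^0.62·exp(0.033·51+0.04·23.8) = 65.91
  sum: 28.91 + 65.91 → r_corr = 94.83 μm/a
Convert to mass loss: 94.83 μm/a × 7.85 g/cm³ = 744.4 g·m⁻²·a⁻¹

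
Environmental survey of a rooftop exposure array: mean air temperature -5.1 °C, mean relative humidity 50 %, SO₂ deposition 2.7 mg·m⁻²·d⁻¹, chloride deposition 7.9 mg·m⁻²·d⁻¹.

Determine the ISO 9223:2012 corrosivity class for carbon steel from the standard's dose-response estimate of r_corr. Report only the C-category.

C2

carbon steel: f(T) = +0.150·(T−10) [T≤10 °C] = -2.2650
  Pd branch = 1.77·Pd^0.52·e^(0.02·RH+f) = 0.8373 μm/a
  Cl⁻ term: 0.102·7.9^0.62·exp(0.033·50+0.04·-5.1) = 1.56
  sum: 0.8373 + 1.56 → r_corr = 2.397 μm/a
Category bounds: 1.3…25 μm/a bracket r_corr ⇒ C2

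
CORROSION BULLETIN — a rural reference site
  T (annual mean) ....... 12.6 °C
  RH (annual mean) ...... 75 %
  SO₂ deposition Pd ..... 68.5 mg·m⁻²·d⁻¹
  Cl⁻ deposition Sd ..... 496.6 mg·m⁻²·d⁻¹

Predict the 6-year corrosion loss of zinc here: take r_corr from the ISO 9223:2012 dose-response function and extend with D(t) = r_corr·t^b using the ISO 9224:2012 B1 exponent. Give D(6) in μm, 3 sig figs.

zinc: temperature factor f = -0.071·(2.6) = -0.1846
  sulphur-dioxide contribution → 2.17 μm/a
  chloride contribution → 3.202 μm/a
  total first-year rate 5.372 μm/a
Power-law: D(6) = r_corr · 6^0.813
  D(6) = 5.372 × 6^0.813 = 5.372 × 4.292 = 23.06 μm

D(6) = 23.1 μm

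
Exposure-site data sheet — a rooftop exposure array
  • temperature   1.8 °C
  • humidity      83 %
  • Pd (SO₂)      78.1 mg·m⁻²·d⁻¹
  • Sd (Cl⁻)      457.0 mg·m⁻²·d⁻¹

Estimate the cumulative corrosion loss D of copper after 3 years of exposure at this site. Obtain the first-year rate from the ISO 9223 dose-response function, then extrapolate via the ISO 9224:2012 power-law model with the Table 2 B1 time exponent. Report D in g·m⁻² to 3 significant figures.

copper: temperature factor f = +0.126·(-8.2) = -1.0332
  SO₂ term: 0.0053·78.1^0.26·exp(0.059·83-1.0332) = 0.7841
  Cl⁻ term: 0.01025·457.0^0.27·exp(0.036·83+0.049·1.8) = 1.161
  sum: 0.7841 + 1.161 → r_corr = 1.945 μm/a
Long-term exponent b (ISO 9224 Table 2, B1) = 0.667
  D(3) = 1.945 × 3^0.667 = 1.945 × 2.081 = 4.048 μm
  Mass loss = 4.048 μm × 8.96 g/cm³ = 36.27 g·m⁻²

D(3) = 36.3 g·m⁻²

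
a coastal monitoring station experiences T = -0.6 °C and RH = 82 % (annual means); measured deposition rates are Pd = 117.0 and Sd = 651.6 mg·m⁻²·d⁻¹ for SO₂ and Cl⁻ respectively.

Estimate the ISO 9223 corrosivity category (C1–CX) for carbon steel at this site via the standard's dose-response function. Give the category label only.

carbon steel: T≤10 °C ⇒ hinge +0.150·(-0.6−10) = -1.5900
  sulphur-dioxide contribution → 22.14 μm/a
  chloride contribution → 82.8 μm/a
  ⇒ r_corr(carbon steel) = 104.9 μm/a
Category bounds: 80…200 μm/a bracket r_corr ⇒ C5

C5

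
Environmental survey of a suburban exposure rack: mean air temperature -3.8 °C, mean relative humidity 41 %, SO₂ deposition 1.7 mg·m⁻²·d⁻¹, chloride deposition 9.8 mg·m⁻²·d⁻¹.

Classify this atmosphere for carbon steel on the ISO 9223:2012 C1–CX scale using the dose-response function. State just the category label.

carbon steel: T≤10 °C ⇒ hinge +0.150·(-3.8−10) = -2.0700
  SO₂ term: 1.77·1.7^0.52·exp(0.02·41-2.0700) = 0.6682
  Cl⁻ term: 0.102·9.8^0.62·exp(0.033·41+0.04·-3.8) = 1.396
  sum: 0.6682 + 1.396 → r_corr = 2.064 μm/a
2.06 μm/a falls in (1.3, 25] for carbon steel → category C2

C2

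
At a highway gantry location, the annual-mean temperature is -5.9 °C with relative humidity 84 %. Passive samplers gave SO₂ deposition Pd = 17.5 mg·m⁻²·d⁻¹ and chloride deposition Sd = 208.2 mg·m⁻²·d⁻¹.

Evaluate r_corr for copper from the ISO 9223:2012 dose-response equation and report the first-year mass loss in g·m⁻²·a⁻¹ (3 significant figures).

r_corr = 7.90 g·m⁻²·a⁻¹

copper: temperature factor f = +0.126·(-15.9) = -2.0034
  SO₂ term: 0.0053·17.5^0.26·exp(0.059·84-2.0034) = 0.2137
  Cl⁻ term: 0.01025·208.2^0.27·exp(0.036·84+0.049·-5.9) = 0.6675
  r_corr = 0.2137 + 0.6675 = 0.8812 μm/a
Convert to mass loss: 0.8812 μm/a × 8.96 g/cm³ = 7.896 g·m⁻²·a⁻¹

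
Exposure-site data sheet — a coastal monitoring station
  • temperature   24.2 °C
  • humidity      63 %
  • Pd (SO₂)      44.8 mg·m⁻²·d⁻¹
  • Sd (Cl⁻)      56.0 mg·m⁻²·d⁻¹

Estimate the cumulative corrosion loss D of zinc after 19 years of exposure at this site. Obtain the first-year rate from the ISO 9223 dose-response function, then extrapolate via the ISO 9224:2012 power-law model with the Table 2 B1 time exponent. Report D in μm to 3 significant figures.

D(19) = 29.6 μm

zinc: T>10 °C ⇒ hinge -0.071·(24.2−10) = -1.0082
  Pd branch = 0.0129·Pd^0.44·e^(0.046·RH+f) = 0.4549 μm/a
  Sd branch = 0.0175·Sd^0.57·e^(0.008·RH+0.085·T) = 2.248 μm/a
  sum: 0.4549 + 2.248 → r_corr = 2.703 μm/a
Power-law: D(19) = r_corr · 19^0.813
  D(19) = 2.703 × 19^0.813 = 2.703 × 10.96 = 29.61 μm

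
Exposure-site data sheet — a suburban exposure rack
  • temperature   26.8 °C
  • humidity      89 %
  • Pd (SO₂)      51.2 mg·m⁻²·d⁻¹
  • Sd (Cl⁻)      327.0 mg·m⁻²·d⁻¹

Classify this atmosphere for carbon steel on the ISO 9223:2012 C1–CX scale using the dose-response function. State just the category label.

carbon steel: temperature factor f = -0.054·(16.8) = -0.9072
  SO₂ term: 1.77·51.2^0.52·exp(0.02·89-0.9072) = 32.8
  Sd branch = 0.102·Sd^0.62·e^(0.033·RH+0.04·T) = 203.6 μm/a
  sum: 32.8 + 203.6 → r_corr = 236.4 μm/a
236 μm/a falls in (200, 700] for carbon steel → category CX

CX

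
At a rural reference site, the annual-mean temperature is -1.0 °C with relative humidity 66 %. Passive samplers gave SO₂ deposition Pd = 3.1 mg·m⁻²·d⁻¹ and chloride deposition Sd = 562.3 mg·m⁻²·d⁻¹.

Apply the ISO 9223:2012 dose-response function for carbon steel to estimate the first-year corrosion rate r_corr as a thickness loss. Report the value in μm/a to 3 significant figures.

r_corr = 46.2 μm/a

carbon steel: T≤10 °C ⇒ hinge +0.150·(-1.0−10) = -1.6500
  sulphur-dioxide contribution → 2.292 μm/a
  chloride contribution → 43.86 μm/a
  ⇒ r_corr(carbon steel) = 46.16 μm/a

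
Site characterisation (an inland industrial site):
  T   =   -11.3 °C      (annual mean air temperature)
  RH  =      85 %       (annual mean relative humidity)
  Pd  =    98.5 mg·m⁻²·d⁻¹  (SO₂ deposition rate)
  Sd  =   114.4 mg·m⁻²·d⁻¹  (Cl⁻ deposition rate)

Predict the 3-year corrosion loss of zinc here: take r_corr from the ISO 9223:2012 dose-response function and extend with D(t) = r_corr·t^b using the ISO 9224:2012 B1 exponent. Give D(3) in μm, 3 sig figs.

zinc: T≤10 °C ⇒ hinge +0.038·(-11.3−10) = -0.8094
  Pd branch = 0.0129·Pd^0.44·e^(0.046·RH+f) = 2.159 μm/a
  Sd branch = 0.0175·Sd^0.57·e^(0.008·RH+0.085·T) = 0.197 μm/a
  r_corr = 2.159 + 0.197 = 2.356 μm/a
Long-term exponent b (ISO 9224 Table 2, B1) = 0.813
  D(3) = 2.356 × 3^0.813 = 2.356 × 2.443 = 5.756 μm

D(3) = 5.76 μm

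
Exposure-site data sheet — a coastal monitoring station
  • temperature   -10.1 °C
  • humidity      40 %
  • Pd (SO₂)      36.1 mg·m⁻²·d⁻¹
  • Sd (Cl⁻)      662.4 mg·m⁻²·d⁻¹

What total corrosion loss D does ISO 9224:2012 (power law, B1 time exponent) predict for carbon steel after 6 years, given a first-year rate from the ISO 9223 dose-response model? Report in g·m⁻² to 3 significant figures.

D(6) = 312 g·m⁻²

carbon steel: temperature factor f = +0.150·(-20.1) = -3.0150
  sulphur-dioxide contribution → 1.247 μm/a
  chloride contribution → 14.31 μm/a
  ⇒ r_corr(carbon steel) = 15.55 μm/a
Power-law: D(6) = r_corr · 6^0.523
  D(6) = 15.55 × 6^0.523 = 15.55 × 2.553 = 39.7 μm
  Mass loss = 39.7 μm × 7.85 g/cm³ = 311.6 g·m⁻²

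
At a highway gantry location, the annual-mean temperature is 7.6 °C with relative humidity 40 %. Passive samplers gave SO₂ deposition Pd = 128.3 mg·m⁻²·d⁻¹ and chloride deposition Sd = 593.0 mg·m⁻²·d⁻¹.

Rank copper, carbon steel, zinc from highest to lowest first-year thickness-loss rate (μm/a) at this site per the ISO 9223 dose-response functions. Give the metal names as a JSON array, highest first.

["carbon steel", "zinc", "copper"]

copper: temperature factor f = +0.126·(-2.4) = -0.3024
  SO₂ term: 0.0053·128.3^0.26·exp(0.059·40-0.3024) = 0.1466
  Sd branch = 0.01025·Sd^0.27·e^(0.036·RH+0.049·T) = 0.352 μm/a
  sum: 0.1466 + 0.352 → r_corr = 0.4986 μm/a
carbon steel: temperature factor f = +0.150·(-2.4) = -0.3600
  SO₂ term: 1.77·128.3^0.52·exp(0.02·40-0.3600) = 34.3
  Sd branch = 0.102·Sd^0.62·e^(0.033·RH+0.04·T) = 27.11 μm/a
  sum: 34.3 + 27.11 → r_corr = 61.42 μm/a
zinc: T≤10 °C ⇒ hinge +0.038·(7.6−10) = -0.0912
  SO₂ term: 0.0129·128.3^0.44·exp(0.046·40-0.0912) = 0.6276
  Sd branch = 0.0175·Sd^0.57·e^(0.008·RH+0.085·T) = 1.751 μm/a
  sum: 0.6276 + 1.751 → r_corr = 2.378 μm/a
Ordering by μm/a: carbon steel (61.4) > zinc (2.38) > copper (0.499)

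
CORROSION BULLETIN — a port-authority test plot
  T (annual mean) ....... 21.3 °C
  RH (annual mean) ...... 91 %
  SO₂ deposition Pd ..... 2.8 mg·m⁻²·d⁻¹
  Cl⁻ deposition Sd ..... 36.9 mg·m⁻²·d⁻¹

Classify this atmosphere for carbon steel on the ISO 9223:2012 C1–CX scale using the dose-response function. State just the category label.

carbon steel: T>10 °C ⇒ hinge -0.054·(21.3−10) = -0.6102
  SO₂ term: 1.77·2.8^0.52·exp(0.02·91-0.6102) = 10.14
  Cl⁻ term: 0.102·36.9^0.62·exp(0.033·91+0.04·21.3) = 45.12
  r_corr = 10.14 + 45.12 = 55.26 μm/a
Category bounds: 50…80 μm/a bracket r_corr ⇒ C4

C4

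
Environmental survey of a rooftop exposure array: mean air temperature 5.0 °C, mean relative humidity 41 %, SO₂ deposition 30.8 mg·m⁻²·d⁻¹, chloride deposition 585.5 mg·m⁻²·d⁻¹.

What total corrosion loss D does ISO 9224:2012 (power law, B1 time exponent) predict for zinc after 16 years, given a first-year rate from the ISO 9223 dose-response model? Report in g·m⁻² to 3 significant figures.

zinc: temperature factor f = +0.038·(-5.0) = -0.1900
  sulphur-dioxide contribution → 0.3178 μm/a
  chloride contribution → 1.405 μm/a
  ⇒ r_corr(zinc) = 1.722 μm/a
Long-term exponent b (ISO 9224 Table 2, B1) = 0.813
  D(16) = 1.722 × 16^0.813 = 1.722 × 9.527 = 16.41 μm
  Mass loss = 16.41 μm × 7.14 g/cm³ = 117.2 g·m⁻²

D(16) = 117 g·m⁻²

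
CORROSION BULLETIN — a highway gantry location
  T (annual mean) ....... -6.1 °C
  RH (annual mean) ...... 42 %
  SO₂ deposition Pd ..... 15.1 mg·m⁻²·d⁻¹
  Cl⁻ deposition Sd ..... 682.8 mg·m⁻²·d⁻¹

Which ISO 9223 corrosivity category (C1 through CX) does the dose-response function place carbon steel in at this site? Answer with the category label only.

carbon steel: temperature factor f = +0.150·(-16.1) = -2.4150
  Pd branch = 1.77·Pd^0.52·e^(0.02·RH+f) = 1.503 μm/a
  Sd branch = 0.102·Sd^0.62·e^(0.033·RH+0.04·T) = 18.27 μm/a
  r_corr = 1.503 + 18.27 = 19.78 μm/a
ISO 9223 Table 2 (carbon steel): 1.3 < 19.8 ≤ 25 μm/a ⇒ C2

C2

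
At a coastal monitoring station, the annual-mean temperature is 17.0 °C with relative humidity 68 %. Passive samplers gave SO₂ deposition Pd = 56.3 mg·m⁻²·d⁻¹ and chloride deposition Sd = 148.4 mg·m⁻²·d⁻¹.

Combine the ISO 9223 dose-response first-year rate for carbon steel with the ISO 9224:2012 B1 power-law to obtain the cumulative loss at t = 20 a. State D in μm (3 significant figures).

carbon steel: T>10 °C ⇒ hinge -0.054·(17.0−10) = -0.3780
  SO₂ term: 1.77·56.3^0.52·exp(0.02·68-0.3780) = 38.43
  Sd branch = 0.102·Sd^0.62·e^(0.033·RH+0.04·T) = 42.15 μm/a
  sum: 38.43 + 42.15 → r_corr = 80.58 μm/a
ISO 9224: D(t) = r_corr · t^b with b = 0.523 (carbon steel, B1)
  D(20) = 80.58 × 20^0.523 = 80.58 × 4.791 = 386.1 μm

D(20) = 386 μm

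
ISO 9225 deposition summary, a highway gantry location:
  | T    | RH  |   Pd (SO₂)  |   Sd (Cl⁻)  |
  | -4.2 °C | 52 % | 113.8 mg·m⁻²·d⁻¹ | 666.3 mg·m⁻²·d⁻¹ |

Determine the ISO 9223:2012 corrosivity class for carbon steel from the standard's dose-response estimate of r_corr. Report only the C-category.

C3

carbon steel: temperature factor f = +0.150·(-14.2) = -2.1300
  Pd branch = 1.77·Pd^0.52·e^(0.02·RH+f) = 6.979 μm/a
  Sd branch = 0.102·Sd^0.62·e^(0.033·RH+0.04·T) = 27.01 μm/a
  sum: 6.979 + 27.01 → r_corr = 33.99 μm/a
ISO 9223 Table 2 (carbon steel): 25 < 34 ≤ 50 μm/a ⇒ C3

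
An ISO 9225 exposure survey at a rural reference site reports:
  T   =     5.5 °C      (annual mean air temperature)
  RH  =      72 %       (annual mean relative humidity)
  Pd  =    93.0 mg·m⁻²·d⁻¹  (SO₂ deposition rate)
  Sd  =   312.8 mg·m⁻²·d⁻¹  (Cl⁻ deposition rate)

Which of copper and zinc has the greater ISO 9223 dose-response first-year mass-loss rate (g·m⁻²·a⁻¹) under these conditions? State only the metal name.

zinc

copper: temperature factor f = +0.126·(-4.5) = -0.5670
  Pd branch = 0.0053·Pd^0.26·e^(0.059·RH+f) = 0.6835 μm/a
  Cl⁻ term: 0.01025·312.8^0.27·exp(0.036·72+0.049·5.5) = 0.8456
  r_corr = 0.6835 + 0.8456 = 1.529 μm/a
  mass loss = 1.529 μm/a × 8.96 g/cm³ = 13.7 g·m⁻²·a⁻¹
zinc: f(T) = +0.038·(T−10) [T≤10 °C] = -0.1710
  Pd branch = 0.0129·Pd^0.44·e^(0.046·RH+f) = 2.192 μm/a
  Cl⁻ term: 0.0175·312.8^0.57·exp(0.008·72+0.085·5.5) = 1.314
  r_corr = 2.192 + 1.314 = 3.506 μm/a
  mass loss = 3.506 μm/a × 7.14 g/cm³ = 25.03 g·m⁻²·a⁻¹
Ordering by g·m⁻²·a⁻¹: zinc (25) > copper (13.7)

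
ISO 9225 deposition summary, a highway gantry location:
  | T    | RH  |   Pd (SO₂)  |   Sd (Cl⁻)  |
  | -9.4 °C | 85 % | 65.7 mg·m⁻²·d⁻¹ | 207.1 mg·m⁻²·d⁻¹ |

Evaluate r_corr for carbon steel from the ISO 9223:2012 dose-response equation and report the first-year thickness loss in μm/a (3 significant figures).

carbon steel: temperature factor f = +0.150·(-19.4) = -2.9100
  Pd branch = 1.77·Pd^0.52·e^(0.02·RH+f) = 4.652 μm/a
  Sd branch = 0.102·Sd^0.62·e^(0.033·RH+0.04·T) = 31.59 μm/a
  r_corr = 4.652 + 31.59 = 36.24 μm/a

r_corr = 36.2 μm/a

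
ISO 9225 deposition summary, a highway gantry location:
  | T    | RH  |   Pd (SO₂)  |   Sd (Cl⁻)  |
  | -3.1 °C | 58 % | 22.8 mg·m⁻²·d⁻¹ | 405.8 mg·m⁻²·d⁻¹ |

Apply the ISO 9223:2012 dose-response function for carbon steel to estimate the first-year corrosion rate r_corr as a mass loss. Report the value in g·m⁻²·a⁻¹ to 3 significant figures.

carbon steel: temperature factor f = +0.150·(-13.1) = -1.9650
  SO₂ term: 1.77·22.8^0.52·exp(0.02·58-1.9650) = 4.022
  Cl⁻ term: 0.102·405.8^0.62·exp(0.033·58+0.04·-3.1) = 25.3
  r_corr = 4.022 + 25.3 = 29.32 μm/a
Convert to mass loss: 29.32 μm/a × 7.85 g/cm³ = 230.2 g·m⁻²·a⁻¹

r_corr = 230 g·m⁻²·a⁻¹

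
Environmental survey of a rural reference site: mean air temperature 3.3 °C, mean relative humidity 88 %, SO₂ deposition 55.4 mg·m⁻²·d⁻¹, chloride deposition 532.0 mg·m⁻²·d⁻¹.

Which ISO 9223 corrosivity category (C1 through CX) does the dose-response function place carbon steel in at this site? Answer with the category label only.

C5

carbon steel: temperature factor f = +0.150·(-6.7) = -1.0050
  Pd branch = 1.77·Pd^0.52·e^(0.02·RH+f) = 30.37 μm/a
  Sd branch = 0.102·Sd^0.62·e^(0.033·RH+0.04·T) = 104 μm/a
  sum: 30.37 + 104 → r_corr = 134.4 μm/a
ISO 9223 Table 2 (carbon steel): 80 < 134 ≤ 200 μm/a ⇒ C5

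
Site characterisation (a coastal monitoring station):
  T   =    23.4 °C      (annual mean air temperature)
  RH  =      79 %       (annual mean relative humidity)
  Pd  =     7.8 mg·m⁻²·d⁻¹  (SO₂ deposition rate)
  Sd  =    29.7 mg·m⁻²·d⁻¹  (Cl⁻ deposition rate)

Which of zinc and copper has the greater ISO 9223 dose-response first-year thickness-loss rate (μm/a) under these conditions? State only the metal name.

zinc: temperature factor f = -0.071·(13.4) = -0.9514
  Pd branch = 0.0129·Pd^0.44·e^(0.046·RH+f) = 0.4657 μm/a
  Cl⁻ term: 0.0175·29.7^0.57·exp(0.008·79+0.085·23.4) = 1.663
  sum: 0.4657 + 1.663 → r_corr = 2.128 μm/a
copper: f(T) = -0.080·(T−10) [T>10 °C] = -1.0720
  Pd branch = 0.0053·Pd^0.26·e^(0.059·RH+f) = 0.3273 μm/a
  Cl⁻ term: 0.01025·29.7^0.27·exp(0.036·79+0.049·23.4) = 1.385
  sum: 0.3273 + 1.385 → r_corr = 1.712 μm/a
Ordering by μm/a: zinc (2.13) > copper (1.71)

zinc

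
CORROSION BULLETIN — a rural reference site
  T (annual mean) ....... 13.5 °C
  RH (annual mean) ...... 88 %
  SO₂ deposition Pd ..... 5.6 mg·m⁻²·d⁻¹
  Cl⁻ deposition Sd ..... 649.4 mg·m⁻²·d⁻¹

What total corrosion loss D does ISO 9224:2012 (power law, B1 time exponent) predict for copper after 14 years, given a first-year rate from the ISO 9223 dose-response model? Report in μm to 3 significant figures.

D(14) = 22.3 μm

copper: f(T) = -0.080·(T−10) [T>10 °C] = -0.2800
  SO₂ term: 0.0053·5.6^0.26·exp(0.059·88-0.2800) = 1.127
  Cl⁻ term: 0.01025·649.4^0.27·exp(0.036·88+0.049·13.5) = 2.712
  r_corr = 1.127 + 2.712 = 3.839 μm/a
Power-law: D(14) = r_corr · 14^0.667
  D(14) = 3.839 × 14^0.667 = 3.839 × 5.814 = 22.32 μm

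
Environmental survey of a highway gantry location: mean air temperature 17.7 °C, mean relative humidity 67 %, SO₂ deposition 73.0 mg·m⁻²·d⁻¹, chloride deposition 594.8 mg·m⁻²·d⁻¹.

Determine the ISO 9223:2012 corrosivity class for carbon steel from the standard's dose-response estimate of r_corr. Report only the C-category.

carbon steel: temperature factor f = -0.054·(7.7) = -0.4158
  sulphur-dioxide contribution → 41.52 μm/a
  chloride contribution → 99.18 μm/a
  total first-year rate 140.7 μm/a
141 μm/a falls in (80, 200] for carbon steel → category C5

C5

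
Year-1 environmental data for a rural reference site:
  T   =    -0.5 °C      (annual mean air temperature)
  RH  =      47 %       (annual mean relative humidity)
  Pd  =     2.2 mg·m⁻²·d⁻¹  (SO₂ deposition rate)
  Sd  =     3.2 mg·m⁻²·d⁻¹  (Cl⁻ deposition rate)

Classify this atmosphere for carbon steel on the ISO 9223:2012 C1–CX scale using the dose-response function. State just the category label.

carbon steel: temperature factor f = +0.150·(-10.5) = -1.5750
  Pd branch = 1.77·Pd^0.52·e^(0.02·RH+f) = 1.413 μm/a
  Sd branch = 0.102·Sd^0.62·e^(0.033·RH+0.04·T) = 0.9698 μm/a
  r_corr = 1.413 + 0.9698 = 2.383 μm/a
ISO 9223 Table 2 (carbon steel): 1.3 < 2.38 ≤ 25 μm/a ⇒ C2

C2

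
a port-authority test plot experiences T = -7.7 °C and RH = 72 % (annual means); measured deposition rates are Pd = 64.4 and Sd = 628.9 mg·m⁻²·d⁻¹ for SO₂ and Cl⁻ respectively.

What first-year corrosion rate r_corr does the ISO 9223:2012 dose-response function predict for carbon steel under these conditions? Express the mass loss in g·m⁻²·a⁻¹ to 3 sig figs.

carbon steel: temperature factor f = +0.150·(-17.7) = -2.6550
  sulphur-dioxide contribution → 4.581 μm/a
  chloride contribution → 43.84 μm/a
  ⇒ r_corr(carbon steel) = 48.42 μm/a
Convert to mass loss: 48.42 μm/a × 7.85 g/cm³ = 380.1 g·m⁻²·a⁻¹

r_corr = 380 g·m⁻²·a⁻¹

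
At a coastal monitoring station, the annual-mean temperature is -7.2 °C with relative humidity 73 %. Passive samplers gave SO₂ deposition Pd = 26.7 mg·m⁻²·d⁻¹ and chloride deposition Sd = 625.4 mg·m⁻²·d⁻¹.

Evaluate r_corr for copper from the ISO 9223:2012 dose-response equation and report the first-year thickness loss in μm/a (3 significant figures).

r_corr = 0.673 μm/a

copper: T≤10 °C ⇒ hinge +0.126·(-7.2−10) = -2.1672
  Pd branch = 0.0053·Pd^0.26·e^(0.059·RH+f) = 0.1058 μm/a
  Cl⁻ term: 0.01025·625.4^0.27·exp(0.036·73+0.049·-7.2) = 0.5673
  sum: 0.1058 + 0.5673 → r_corr = 0.6731 μm/a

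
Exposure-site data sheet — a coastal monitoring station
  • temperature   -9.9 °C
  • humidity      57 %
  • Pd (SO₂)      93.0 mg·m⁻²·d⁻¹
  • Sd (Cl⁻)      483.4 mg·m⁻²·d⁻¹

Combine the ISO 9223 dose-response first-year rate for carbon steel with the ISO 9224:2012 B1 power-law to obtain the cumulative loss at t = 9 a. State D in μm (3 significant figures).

D(9) = 74.9 μm

carbon steel: T≤10 °C ⇒ hinge +0.150·(-9.9−10) = -2.9850
  sulphur-dioxide contribution → 2.953 μm/a
  chloride contribution → 20.79 μm/a
  total first-year rate 23.74 μm/a
Long-term exponent b (ISO 9224 Table 2, B1) = 0.523
  D(9) = 23.74 × 9^0.523 = 23.74 × 3.156 = 74.91 μm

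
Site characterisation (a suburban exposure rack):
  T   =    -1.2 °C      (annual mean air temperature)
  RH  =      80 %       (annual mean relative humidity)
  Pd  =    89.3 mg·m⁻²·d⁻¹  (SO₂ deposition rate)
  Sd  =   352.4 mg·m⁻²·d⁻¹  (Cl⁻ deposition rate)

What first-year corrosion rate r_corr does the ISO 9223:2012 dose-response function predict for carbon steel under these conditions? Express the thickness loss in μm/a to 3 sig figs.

carbon steel: temperature factor f = +0.150·(-11.2) = -1.6800
  sulphur-dioxide contribution → 16.89 μm/a
  chloride contribution → 51.7 μm/a
  total first-year rate 68.59 μm/a

r_corr = 68.6 μm/a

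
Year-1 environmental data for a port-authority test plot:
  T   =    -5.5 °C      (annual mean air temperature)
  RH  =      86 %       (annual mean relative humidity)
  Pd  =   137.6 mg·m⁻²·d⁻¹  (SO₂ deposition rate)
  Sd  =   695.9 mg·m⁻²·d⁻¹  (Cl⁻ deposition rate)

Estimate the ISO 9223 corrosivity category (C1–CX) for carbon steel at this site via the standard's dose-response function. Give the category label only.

carbon steel: f(T) = +0.150·(T−10) [T≤10 °C] = -2.3250
  sulphur-dioxide contribution → 12.51 μm/a
  chloride contribution → 80.9 μm/a
  ⇒ r_corr(carbon steel) = 93.41 μm/a
ISO 9223 Table 2 (carbon steel): 80 < 93.4 ≤ 200 μm/a ⇒ C5

C5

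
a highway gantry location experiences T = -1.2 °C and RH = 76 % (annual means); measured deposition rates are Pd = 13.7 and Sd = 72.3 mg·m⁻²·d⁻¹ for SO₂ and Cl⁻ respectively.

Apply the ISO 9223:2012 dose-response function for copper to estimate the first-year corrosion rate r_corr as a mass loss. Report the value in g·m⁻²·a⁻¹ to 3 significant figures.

copper: temperature factor f = +0.126·(-11.2) = -1.4112
  Pd branch = 0.0053·Pd^0.26·e^(0.059·RH+f) = 0.2261 μm/a
  Sd branch = 0.01025·Sd^0.27·e^(0.036·RH+0.049·T) = 0.4736 μm/a
  sum: 0.2261 + 0.4736 → r_corr = 0.6997 μm/a
Convert to mass loss: 0.6997 μm/a × 8.96 g/cm³ = 6.269 g·m⁻²·a⁻¹

r_corr = 6.27 g·m⁻²·a⁻¹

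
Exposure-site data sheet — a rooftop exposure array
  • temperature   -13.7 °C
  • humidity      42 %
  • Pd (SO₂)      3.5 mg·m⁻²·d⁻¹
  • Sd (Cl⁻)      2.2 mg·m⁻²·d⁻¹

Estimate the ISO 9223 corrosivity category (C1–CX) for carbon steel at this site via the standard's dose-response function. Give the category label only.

carbon steel: f(T) = +0.150·(T−10) [T≤10 °C] = -3.5550
  Pd branch = 1.77·Pd^0.52·e^(0.02·RH+f) = 0.2248 μm/a
  Sd branch = 0.102·Sd^0.62·e^(0.033·RH+0.04·T) = 0.3845 μm/a
  r_corr = 0.2248 + 0.3845 = 0.6092 μm/a
ISO 9223 Table 2 (carbon steel): 0 < 0.609 ≤ 1.3 μm/a ⇒ C1

C1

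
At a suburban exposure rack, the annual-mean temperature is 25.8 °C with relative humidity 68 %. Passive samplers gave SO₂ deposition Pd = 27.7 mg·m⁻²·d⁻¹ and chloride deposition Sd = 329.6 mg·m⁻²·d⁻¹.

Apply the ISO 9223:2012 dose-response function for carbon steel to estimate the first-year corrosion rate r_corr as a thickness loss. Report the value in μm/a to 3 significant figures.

carbon steel: T>10 °C ⇒ hinge -0.054·(25.8−10) = -0.8532
  sulphur-dioxide contribution → 16.53 μm/a
  chloride contribution → 98.29 μm/a
  total first-year rate 114.8 μm/a

r_corr = 115 μm/a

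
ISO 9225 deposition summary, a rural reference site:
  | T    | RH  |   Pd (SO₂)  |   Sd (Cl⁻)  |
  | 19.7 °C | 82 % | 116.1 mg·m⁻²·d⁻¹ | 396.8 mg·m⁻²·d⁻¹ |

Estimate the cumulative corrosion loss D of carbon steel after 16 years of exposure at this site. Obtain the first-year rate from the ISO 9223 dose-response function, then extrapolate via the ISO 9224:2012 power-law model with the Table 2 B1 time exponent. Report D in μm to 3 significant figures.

D(16) = 858 μm

carbon steel: T>10 °C ⇒ hinge -0.054·(19.7−10) = -0.5238
  Pd branch = 1.77·Pd^0.52·e^(0.02·RH+f) = 64.04 μm/a
  Sd branch = 0.102·Sd^0.62·e^(0.033·RH+0.04·T) = 137.1 μm/a
  r_corr = 64.04 + 137.1 = 201.2 μm/a
ISO 9224: D(t) = r_corr · t^b with b = 0.523 (carbon steel, B1)
  D(16) = 201.2 × 16^0.523 = 201.2 × 4.263 = 857.7 μm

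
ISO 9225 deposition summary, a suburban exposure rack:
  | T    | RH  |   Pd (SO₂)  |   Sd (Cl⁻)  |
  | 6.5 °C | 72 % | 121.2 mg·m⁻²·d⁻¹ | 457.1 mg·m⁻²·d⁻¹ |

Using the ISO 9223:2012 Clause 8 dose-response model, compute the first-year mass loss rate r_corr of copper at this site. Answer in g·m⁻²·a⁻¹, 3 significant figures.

copper: temperature factor f = +0.126·(-3.5) = -0.4410
  SO₂ term: 0.0053·121.2^0.26·exp(0.059·72-0.4410) = 0.8305
  Sd branch = 0.01025·Sd^0.27·e^(0.036·RH+0.049·T) = 0.9839 μm/a
  sum: 0.8305 + 0.9839 → r_corr = 1.814 μm/a
Convert to mass loss: 1.814 μm/a × 8.96 g/cm³ = 16.26 g·m⁻²·a⁻¹

r_corr = 16.3 g·m⁻²·a⁻¹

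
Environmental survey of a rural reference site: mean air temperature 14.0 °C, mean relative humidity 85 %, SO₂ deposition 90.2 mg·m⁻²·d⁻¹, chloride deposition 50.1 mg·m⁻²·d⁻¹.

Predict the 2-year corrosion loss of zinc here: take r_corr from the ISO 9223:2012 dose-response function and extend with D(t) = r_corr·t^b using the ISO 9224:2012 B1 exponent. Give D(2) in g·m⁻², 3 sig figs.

zinc: temperature factor f = -0.071·(4.0) = -0.2840
  sulphur-dioxide contribution → 3.513 μm/a
  chloride contribution → 1.057 μm/a
  total first-year rate 4.57 μm/a
Long-term exponent b (ISO 9224 Table 2, B1) = 0.813
  D(2) = 4.57 × 2^0.813 = 4.57 × 1.757 = 8.028 μm
  Mass loss = 8.028 μm × 7.14 g/cm³ = 57.32 g·m⁻²

D(2) = 57.3 g·m⁻²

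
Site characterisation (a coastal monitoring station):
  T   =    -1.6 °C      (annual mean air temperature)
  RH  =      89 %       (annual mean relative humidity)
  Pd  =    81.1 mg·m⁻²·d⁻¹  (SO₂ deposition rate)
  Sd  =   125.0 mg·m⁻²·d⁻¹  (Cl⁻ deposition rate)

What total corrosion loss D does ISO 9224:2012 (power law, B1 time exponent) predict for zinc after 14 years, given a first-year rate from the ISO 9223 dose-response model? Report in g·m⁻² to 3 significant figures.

D(14) = 240 g·m⁻²

zinc: T≤10 °C ⇒ hinge +0.038·(-1.6−10) = -0.4408
  SO₂ term: 0.0129·81.1^0.44·exp(0.046·89-0.4408) = 3.444
  Cl⁻ term: 0.0175·125.0^0.57·exp(0.008·89+0.085·-1.6) = 0.488
  r_corr = 3.444 + 0.488 = 3.932 μm/a
Long-term exponent b (ISO 9224 Table 2, B1) = 0.813
  D(14) = 3.932 × 14^0.813 = 3.932 × 8.547 = 33.61 μm
  Mass loss = 33.61 μm × 7.14 g/cm³ = 240 g·m⁻²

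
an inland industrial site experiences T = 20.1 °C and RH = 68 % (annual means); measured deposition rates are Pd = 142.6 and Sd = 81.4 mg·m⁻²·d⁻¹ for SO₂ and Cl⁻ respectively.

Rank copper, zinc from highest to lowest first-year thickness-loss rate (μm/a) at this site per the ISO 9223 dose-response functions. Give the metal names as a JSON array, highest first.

copper: temperature factor f = -0.080·(10.1) = -0.8080
  sulphur-dioxide contribution → 0.4741 μm/a
  chloride contribution → 1.041 μm/a
  ⇒ r_corr(copper) = 1.515 μm/a
zinc: temperature factor f = -0.071·(10.1) = -0.7171
  sulphur-dioxide contribution → 1.275 μm/a
  chloride contribution → 2.043 μm/a
  ⇒ r_corr(zinc) = 3.318 μm/a
Ordering by μm/a: zinc (3.32) > copper (1.52)

["zinc", "copper"]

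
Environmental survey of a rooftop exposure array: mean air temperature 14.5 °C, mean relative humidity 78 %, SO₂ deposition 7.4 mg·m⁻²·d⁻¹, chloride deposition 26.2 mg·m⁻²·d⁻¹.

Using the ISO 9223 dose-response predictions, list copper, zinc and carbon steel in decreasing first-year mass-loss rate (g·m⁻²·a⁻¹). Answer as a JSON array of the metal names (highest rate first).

copper: temperature factor f = -0.080·(4.5) = -0.3600
  SO₂ term: 0.0053·7.4^0.26·exp(0.059·78-0.3600) = 0.6202
  Cl⁻ term: 0.01025·26.2^0.27·exp(0.036·78+0.049·14.5) = 0.8351
  r_corr = 0.6202 + 0.8351 = 1.455 μm/a
  mass loss = 1.455 μm/a × 8.96 g/cm³ = 13.04 g·m⁻²·a⁻¹
zinc: T>10 °C ⇒ hinge -0.071·(14.5−10) = -0.3195
  SO₂ term: 0.0129·7.4^0.44·exp(0.046·78-0.3195) = 0.8176
  Cl⁻ term: 0.0175·26.2^0.57·exp(0.008·78+0.085·14.5) = 0.7207
  sum: 0.8176 + 0.7207 → r_corr = 1.538 μm/a
  mass loss = 1.538 μm/a × 7.14 g/cm³ = 10.98 g·m⁻²·a⁻¹
carbon steel: T>10 °C ⇒ hinge -0.054·(14.5−10) = -0.2430
  SO₂ term: 1.77·7.4^0.52·exp(0.02·78-0.2430) = 18.7
  Cl⁻ term: 0.102·26.2^0.62·exp(0.033·78+0.04·14.5) = 18.1
  sum: 18.7 + 18.1 → r_corr = 36.81 μm/a
  mass loss = 36.81 μm/a × 7.85 g/cm³ = 288.9 g·m⁻²·a⁻¹
Ordering by g·m⁻²·a⁻¹: carbon steel (289) > copper (13) > zinc (11)

["carbon steel", "copper", "zinc"]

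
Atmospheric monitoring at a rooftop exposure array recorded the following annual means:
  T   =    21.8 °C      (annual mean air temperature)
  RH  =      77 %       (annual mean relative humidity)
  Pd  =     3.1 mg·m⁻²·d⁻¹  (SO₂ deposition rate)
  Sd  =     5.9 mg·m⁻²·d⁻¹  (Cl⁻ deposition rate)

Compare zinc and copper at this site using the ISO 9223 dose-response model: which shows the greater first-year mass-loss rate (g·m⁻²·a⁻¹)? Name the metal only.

zinc: T>10 °C ⇒ hinge -0.071·(21.8−10) = -0.8378
  Pd branch = 0.0129·Pd^0.44·e^(0.046·RH+f) = 0.3171 μm/a
  Cl⁻ term: 0.0175·5.9^0.57·exp(0.008·77+0.085·21.8) = 0.5685
  sum: 0.3171 + 0.5685 → r_corr = 0.8856 μm/a
  mass loss = 0.8856 μm/a × 7.14 g/cm³ = 6.323 g·m⁻²·a⁻¹
copper: f(T) = -0.080·(T−10) [T>10 °C] = -0.9440
  SO₂ term: 0.0053·3.1^0.26·exp(0.059·77-0.9440) = 0.26
  Cl⁻ term: 0.01025·5.9^0.27·exp(0.036·77+0.049·21.8) = 0.7702
  r_corr = 0.26 + 0.7702 = 1.03 μm/a
  mass loss = 1.03 μm/a × 8.96 g/cm³ = 9.231 g·m⁻²·a⁻¹
Ordering by g·m⁻²·a⁻¹: copper (9.23) > zinc (6.32)

copper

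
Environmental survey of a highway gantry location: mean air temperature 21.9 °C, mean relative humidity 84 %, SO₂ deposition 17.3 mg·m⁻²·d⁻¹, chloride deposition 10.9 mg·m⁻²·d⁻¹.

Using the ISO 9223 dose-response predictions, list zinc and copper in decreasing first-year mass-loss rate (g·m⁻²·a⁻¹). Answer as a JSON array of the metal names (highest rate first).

["copper", "zinc"]

zinc: T>10 °C ⇒ hinge -0.071·(21.9−10) = -0.8449
  sulphur-dioxide contribution → 0.9258 μm/a
  chloride contribution → 0.8603 μm/a
  ⇒ r_corr(zinc) = 1.786 μm/a
  mass loss = 1.786 μm/a × 7.14 g/cm³ = 12.75 g·m⁻²·a⁻¹
copper: f(T) = -0.080·(T−10) [T>10 °C] = -0.9520
  sulphur-dioxide contribution → 0.6097 μm/a
  chloride contribution → 1.175 μm/a
  total first-year rate 1.785 μm/a
  mass loss = 1.785 μm/a × 8.96 g/cm³ = 15.99 g·m⁻²·a⁻¹
Ordering by g·m⁻²·a⁻¹: copper (16) > zinc (12.8)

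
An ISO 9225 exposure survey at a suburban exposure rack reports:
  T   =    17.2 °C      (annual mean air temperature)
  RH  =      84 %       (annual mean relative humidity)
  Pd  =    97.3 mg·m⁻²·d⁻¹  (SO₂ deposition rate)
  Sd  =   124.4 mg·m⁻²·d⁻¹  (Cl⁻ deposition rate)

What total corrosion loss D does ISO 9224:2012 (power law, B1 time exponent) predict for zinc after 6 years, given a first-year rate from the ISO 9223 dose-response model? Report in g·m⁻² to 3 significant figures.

zinc: f(T) = -0.071·(T−10) [T>10 °C] = -0.5112
  SO₂ term: 0.0129·97.3^0.44·exp(0.046·84-0.5112) = 2.764
  Cl⁻ term: 0.0175·124.4^0.57·exp(0.008·84+0.085·17.2) = 2.311
  sum: 2.764 + 2.311 → r_corr = 5.075 μm/a
ISO 9224: D(t) = r_corr · t^b with b = 0.813 (zinc, B1)
  D(6) = 5.075 × 6^0.813 = 5.075 × 4.292 = 21.78 μm
  Mass loss = 21.78 μm × 7.14 g/cm³ = 155.5 g·m⁻²

D(6) = 156 g·m⁻²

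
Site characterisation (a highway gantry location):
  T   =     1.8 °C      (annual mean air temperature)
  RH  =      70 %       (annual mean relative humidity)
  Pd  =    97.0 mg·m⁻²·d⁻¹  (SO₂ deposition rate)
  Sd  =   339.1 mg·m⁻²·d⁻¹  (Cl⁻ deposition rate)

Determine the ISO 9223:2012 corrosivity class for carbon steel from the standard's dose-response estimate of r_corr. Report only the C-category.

C4

carbon steel: f(T) = +0.150·(T−10) [T≤10 °C] = -1.2300
  SO₂ term: 1.77·97.0^0.52·exp(0.02·70-1.2300) = 22.64
  Sd branch = 0.102·Sd^0.62·e^(0.033·RH+0.04·T) = 40.92 μm/a
  r_corr = 22.64 + 40.92 = 63.56 μm/a
Category bounds: 50…80 μm/a bracket r_corr ⇒ C4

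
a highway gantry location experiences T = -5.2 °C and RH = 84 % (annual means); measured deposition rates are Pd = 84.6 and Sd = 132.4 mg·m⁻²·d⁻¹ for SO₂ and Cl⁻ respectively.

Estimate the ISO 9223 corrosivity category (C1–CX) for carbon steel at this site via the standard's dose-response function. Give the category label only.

C3

carbon steel: T≤10 °C ⇒ hinge +0.150·(-5.2−10) = -2.2800
  Pd branch = 1.77·Pd^0.52·e^(0.02·RH+f) = 9.764 μm/a
  Sd branch = 0.102·Sd^0.62·e^(0.033·RH+0.04·T) = 27.4 μm/a
  sum: 9.764 + 27.4 → r_corr = 37.16 μm/a
ISO 9223 Table 2 (carbon steel): 25 < 37.2 ≤ 50 μm/a ⇒ C3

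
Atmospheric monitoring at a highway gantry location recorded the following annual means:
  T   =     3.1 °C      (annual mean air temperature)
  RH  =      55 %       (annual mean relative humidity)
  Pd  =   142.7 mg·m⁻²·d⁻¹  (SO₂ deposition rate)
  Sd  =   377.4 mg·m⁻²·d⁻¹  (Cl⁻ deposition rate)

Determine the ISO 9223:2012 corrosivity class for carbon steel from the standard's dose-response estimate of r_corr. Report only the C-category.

carbon steel: f(T) = +0.150·(T−10) [T≤10 °C] = -1.0350
  sulphur-dioxide contribution → 24.92 μm/a
  chloride contribution → 28.07 μm/a
  ⇒ r_corr(carbon steel) = 52.99 μm/a
ISO 9223 Table 2 (carbon steel): 50 < 53 ≤ 80 μm/a ⇒ C4

C4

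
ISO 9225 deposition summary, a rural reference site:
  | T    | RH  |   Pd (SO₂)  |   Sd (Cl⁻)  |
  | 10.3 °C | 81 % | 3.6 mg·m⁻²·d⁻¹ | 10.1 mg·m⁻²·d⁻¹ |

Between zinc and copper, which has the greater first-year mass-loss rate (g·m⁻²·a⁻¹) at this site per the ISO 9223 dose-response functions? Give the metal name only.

zinc: f(T) = -0.071·(T−10) [T>10 °C] = -0.0213
  sulphur-dioxide contribution → 0.9211 μm/a
  chloride contribution → 0.3 μm/a
  total first-year rate 1.221 μm/a
  mass loss = 1.221 μm/a × 7.14 g/cm³ = 8.719 g·m⁻²·a⁻¹
copper: f(T) = -0.080·(T−10) [T>10 °C] = -0.0240
  sulphur-dioxide contribution → 0.859 μm/a
  chloride contribution → 0.5854 μm/a
  total first-year rate 1.444 μm/a
  mass loss = 1.444 μm/a × 8.96 g/cm³ = 12.94 g·m⁻²·a⁻¹
Ordering by g·m⁻²·a⁻¹: copper (12.9) > zinc (8.72)

copper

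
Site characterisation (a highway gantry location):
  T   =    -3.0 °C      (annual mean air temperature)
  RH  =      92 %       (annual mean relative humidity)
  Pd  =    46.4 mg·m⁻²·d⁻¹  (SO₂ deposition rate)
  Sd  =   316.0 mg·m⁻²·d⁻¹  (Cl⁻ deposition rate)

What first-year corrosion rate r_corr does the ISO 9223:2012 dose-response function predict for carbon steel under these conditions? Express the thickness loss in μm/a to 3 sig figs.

r_corr = 78.5 μm/a

carbon steel: T≤10 °C ⇒ hinge +0.150·(-3.0−10) = -1.9500
  sulphur-dioxide contribution → 11.66 μm/a
  chloride contribution → 66.8 μm/a
  total first-year rate 78.47 μm/a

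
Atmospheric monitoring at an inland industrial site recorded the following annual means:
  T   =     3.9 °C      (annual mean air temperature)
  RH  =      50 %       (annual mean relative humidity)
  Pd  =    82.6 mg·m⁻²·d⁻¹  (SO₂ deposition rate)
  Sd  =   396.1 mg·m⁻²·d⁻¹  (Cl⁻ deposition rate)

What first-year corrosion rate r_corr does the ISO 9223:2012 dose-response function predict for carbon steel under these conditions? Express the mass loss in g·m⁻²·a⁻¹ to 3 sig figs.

r_corr = 349 g·m⁻²·a⁻¹

carbon steel: temperature factor f = +0.150·(-6.1) = -0.9150
  SO₂ term: 1.77·82.6^0.52·exp(0.02·50-0.9150) = 19.13
  Sd branch = 0.102·Sd^0.62·e^(0.033·RH+0.04·T) = 25.33 μm/a
  r_corr = 19.13 + 25.33 = 44.46 μm/a
Convert to mass loss: 44.46 μm/a × 7.85 g/cm³ = 349 g·m⁻²·a⁻¹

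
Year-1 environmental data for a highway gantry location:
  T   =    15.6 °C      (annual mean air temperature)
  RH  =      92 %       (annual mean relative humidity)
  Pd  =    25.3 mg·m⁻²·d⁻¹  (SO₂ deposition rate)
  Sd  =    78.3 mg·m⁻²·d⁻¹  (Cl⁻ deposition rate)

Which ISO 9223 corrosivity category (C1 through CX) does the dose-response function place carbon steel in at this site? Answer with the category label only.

carbon steel: f(T) = -0.054·(T−10) [T>10 °C] = -0.3024
  sulphur-dioxide contribution → 44.19 μm/a
  chloride contribution → 59.19 μm/a
  total first-year rate 103.4 μm/a
Category bounds: 80…200 μm/a bracket r_corr ⇒ C5

C5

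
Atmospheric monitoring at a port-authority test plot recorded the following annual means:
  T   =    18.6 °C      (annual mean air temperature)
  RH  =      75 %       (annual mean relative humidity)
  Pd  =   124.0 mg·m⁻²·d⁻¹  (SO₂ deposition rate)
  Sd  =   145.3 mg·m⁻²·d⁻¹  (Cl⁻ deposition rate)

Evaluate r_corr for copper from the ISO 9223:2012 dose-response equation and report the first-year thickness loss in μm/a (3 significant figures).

copper: T>10 °C ⇒ hinge -0.080·(18.6−10) = -0.6880
  SO₂ term: 0.0053·124.0^0.26·exp(0.059·75-0.6880) = 0.779
  Sd branch = 0.01025·Sd^0.27·e^(0.036·RH+0.049·T) = 1.455 μm/a
  sum: 0.779 + 1.455 → r_corr = 2.234 μm/a

r_corr = 2.23 μm/a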